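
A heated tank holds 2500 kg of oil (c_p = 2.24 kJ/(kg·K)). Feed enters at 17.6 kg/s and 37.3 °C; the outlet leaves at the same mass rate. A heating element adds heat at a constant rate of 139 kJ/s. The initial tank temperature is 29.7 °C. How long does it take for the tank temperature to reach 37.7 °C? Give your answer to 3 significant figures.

180 s

M c_p dT/dt = ṁ c_p (T_in − T) + Q̇.
τ = M/ṁ = 142.05 s; T_ss = T_in + Q̇/(ṁ c_p) = 40.826 °C.
T(t) = T_ss + (T₀ − T_ss) e^(−t/τ). Set T = 37.7:
e^(−t/τ) = (37.7 − 40.826)/(29.7 − 40.826) = 0.28095
t = −142.05 · ln(0.28095) = 180.34 s.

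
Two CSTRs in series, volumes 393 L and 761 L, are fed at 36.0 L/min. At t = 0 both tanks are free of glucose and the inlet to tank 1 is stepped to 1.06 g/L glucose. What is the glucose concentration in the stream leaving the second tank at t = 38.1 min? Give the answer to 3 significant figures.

Time constants: τᵢ = Vᵢ/Q for each well-mixed tank.
τ₁ = 393/36.0 = 10.917 min; τ₂ = 761/36.0 = 21.139 min.
Solving the cascade with C₁(0)=C₂(0)=0 gives C₂(t) = C_in[1 − (τ₁ e^(−t/τ₁) − τ₂ e^(−t/τ₂))/(τ₁ − τ₂)].
At t = 38.1: e^(−t/τ₁) = 0.030499, e^(−t/τ₂) = 0.16491.
C₂ = 1.06·[1 − (10.917·0.030499 − 21.139·0.16491)/(-10.222)] = 1.06·0.69155 = 0.73304 g/L.

0.733 g/L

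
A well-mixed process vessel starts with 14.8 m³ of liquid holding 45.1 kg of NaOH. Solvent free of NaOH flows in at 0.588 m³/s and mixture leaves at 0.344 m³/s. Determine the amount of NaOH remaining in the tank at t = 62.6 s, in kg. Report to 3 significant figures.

Total volume: dV/dt = Q_in − Q_out = 0.24400 m³/s, so V(t) = 14.8 + 0.24400 t and V(62.6) = 30.074 m³.
Solute balance: dm/dt = 0 − Q_out C = −Q_out m/V(t).
Separate: dm/m = −Q_out dt/V(t) ⇒ ln(m/m₀) = −(Q_out/(Q_in−Q_out)) ln(V/V₀).
m = m₀ (V₀/V)^(Q_out/(Q_in−Q_out)) = 45.1 × (14.8/30.074)^(1.4098) = 16.597 kg.

16.6 kg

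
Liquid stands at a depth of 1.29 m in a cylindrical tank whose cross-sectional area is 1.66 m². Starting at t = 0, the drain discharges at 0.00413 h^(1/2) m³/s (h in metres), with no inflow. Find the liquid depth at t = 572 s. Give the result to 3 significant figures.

0.180 m

Unsteady balance on liquid volume: A dh/dt = −0.00413 √h.
∫ h^(−1/2) dh = −(0.00413/A) ∫ dt, giving 2√h = 2√h₀ − (0.00413/A) t.
√h = √1.29 − 0.00413·572/(2·1.66) = 1.1358 − 0.71155 = 0.42423.
h = 0.42423² = 0.17997 m.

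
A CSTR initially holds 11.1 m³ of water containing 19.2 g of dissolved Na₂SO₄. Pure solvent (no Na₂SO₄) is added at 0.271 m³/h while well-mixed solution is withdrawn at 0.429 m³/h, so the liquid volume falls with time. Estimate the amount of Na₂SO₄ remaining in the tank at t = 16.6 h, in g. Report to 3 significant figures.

Total volume: dV/dt = Q_in − Q_out = -0.15800 m³/h, so V(t) = 11.1 − 0.15800 t and V(16.6) = 8.4772 m³.
Species balance (pure solvent in): dm/dt = −Q_out · m/V(t).
Separate: dm/m = −Q_out dt/V(t) ⇒ ln(m/m₀) = −(Q_out/(Q_in−Q_out)) ln(V/V₀).
m = m₀ (V₀/V)^(Q_out/(Q_in−Q_out)) = 19.2 × (11.1/8.4772)^(-2.7152) = 9.2349 g.

9.23 g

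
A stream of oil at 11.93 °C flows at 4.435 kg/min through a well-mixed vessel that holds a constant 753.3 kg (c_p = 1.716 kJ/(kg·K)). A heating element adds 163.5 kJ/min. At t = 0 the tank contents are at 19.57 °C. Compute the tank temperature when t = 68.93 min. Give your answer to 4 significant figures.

24.19 °C

M c_p dT/dt = ṁ c_p (T_in − T) + Q̇.
τ = M/ṁ = 169.853 min; T_ss = T_in + Q̇/(ṁ c_p) = 11.93 + 163.5/(4.435·1.716) = 33.4136 °C.
Integrating: T(t) = T_ss + (T₀ − T_ss) e^(−t/τ).
T(68.93) = 33.4136 + (-13.8436)·e^(−68.93/169.853) = 33.4136 + (-13.8436)·0.666430 = 24.1878 °C.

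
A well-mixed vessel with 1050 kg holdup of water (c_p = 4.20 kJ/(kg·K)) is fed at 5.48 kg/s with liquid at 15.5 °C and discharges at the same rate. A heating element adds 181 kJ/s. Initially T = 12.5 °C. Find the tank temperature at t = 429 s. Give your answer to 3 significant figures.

22.2 °C

M c_p dT/dt = ṁ c_p (T_in − T) + Q̇.
Rearrange: dT/dt = (T_ss − T)/τ with τ = M/ṁ = 191.61 s and T_ss = T_in + Q̇/(ṁ c_p) = 23.364 °C.
This is linear first-order; T(t) = T_ss + (T₀ − T_ss) e^(−t/τ).
T(429) = 23.364 + (-10.864)·e^(−429/191.61) = 23.364 + (-10.864)·0.10657 = 22.206 °C.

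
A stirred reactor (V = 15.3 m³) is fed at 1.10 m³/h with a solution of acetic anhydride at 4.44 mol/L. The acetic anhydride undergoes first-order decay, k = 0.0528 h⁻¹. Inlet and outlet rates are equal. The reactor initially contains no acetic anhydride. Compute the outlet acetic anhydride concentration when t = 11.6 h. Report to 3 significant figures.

Accumulation = in − out − consumed: V dC/dt = Q C_in − Q C − k V C.
dC/dt = (Q/V) C_in − (Q/V + k) C; effective rate a = Q/V + k = 0.071895 + 0.0528 = 0.12470 h⁻¹.
C_ss = Q C_in/(Q + kV) = 2.5600 mol/L; C(t) = C_ss + (C₀ − C_ss) e^(−a t).
C(11.6) = 2.5600 + (-2.5600)·e^(−0.12470·11.6) = 2.5600 + (-2.5600)·0.23540 = 1.9573 mol/L.

1.96 mol/L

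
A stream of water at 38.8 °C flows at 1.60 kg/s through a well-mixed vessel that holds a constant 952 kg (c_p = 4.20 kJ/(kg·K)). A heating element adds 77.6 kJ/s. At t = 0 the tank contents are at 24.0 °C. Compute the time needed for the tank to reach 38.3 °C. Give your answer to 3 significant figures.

466 s

Heat balance on the well-mixed liquid: M c_p dT/dt = ṁ c_p (T_in − T) + 77.6.
τ = M/ṁ = 595.00 s; T_ss = T_in + Q̇/(ṁ c_p) = 50.348 °C.
T(t) = T_ss + (T₀ − T_ss) e^(−t/τ). Set T = 38.3:
e^(−t/τ) = (38.3 − 50.348)/(24.0 − 50.348) = 0.45726
t = −595.00 · ln(0.45726) = 465.59 s.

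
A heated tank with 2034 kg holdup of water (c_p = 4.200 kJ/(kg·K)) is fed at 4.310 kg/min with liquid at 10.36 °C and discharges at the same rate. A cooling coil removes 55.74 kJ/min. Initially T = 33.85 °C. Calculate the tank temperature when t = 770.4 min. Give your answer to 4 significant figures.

12.47 °C

M c_p dT/dt = ṁ c_p (T_in − T) − Q̇.
Rearrange: dT/dt = (T_ss − T)/τ with τ = M/ṁ = 471.926 min and T_ss = T_in − Q̇/(ṁ c_p) = 7.28078 °C.
Integrating: T(t) = T_ss + (T₀ − T_ss) e^(−t/τ).
T(770.4) = 7.28078 + (26.5692)·e^(−770.4/471.926) = 7.28078 + (26.5692)·0.195448 = 12.4737 °C.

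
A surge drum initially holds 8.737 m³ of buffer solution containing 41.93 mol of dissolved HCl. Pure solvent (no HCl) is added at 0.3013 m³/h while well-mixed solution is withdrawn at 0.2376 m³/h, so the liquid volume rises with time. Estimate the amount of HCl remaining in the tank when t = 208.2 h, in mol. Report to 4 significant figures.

Total volume: dV/dt = Q_in − Q_out = 0.0637000 m³/h, so V(t) = 8.737 + 0.0637000 t and V(208.2) = 21.9993 m³.
Solute balance: dm/dt = 0 − Q_out C = −Q_out m/V(t).
Separate: dm/m = −Q_out dt/V(t) ⇒ ln(m/m₀) = −(Q_out/(Q_in−Q_out)) ln(V/V₀).
m = m₀ (V₀/V)^(Q_out/(Q_in−Q_out)) = 41.93 × (8.737/21.9993)^(3.72998) = 1.33852 mol.

1.339 mol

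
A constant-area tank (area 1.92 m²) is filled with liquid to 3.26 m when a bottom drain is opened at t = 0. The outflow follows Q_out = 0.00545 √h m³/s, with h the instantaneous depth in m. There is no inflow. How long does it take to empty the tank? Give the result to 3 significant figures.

Unsteady balance on liquid volume: A dh/dt = −0.00545 √h.
This is separable: 2 d(√h)/dt = −0.00545/A, so √h = √h₀ − (0.00545/(2A)) t.
Set h = 0: 2√h₀ = (0.00545/A) t_empty ⇒ t_empty = 2A√h₀/0.00545.
t_empty = 2·1.92·√3.26/0.00545 = 3.8400·1.8055/0.00545 = 1272.2 s.

1270 s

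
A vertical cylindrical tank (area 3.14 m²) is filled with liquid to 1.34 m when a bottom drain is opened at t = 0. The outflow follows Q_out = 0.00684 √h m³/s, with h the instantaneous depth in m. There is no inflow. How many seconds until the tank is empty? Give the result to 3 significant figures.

With no inflow, A dh/dt = −0.00684 √h.
Separate and integrate: 2(√h − √h₀) = −(0.00684/A) t.
Set h = 0: 2√h₀ = (0.00684/A) t_empty ⇒ t_empty = 2A√h₀/0.00684.
t_empty = 2·3.14·√1.34/0.00684 = 6.2800·1.1576/0.00684 = 1062.8 s.

1060 s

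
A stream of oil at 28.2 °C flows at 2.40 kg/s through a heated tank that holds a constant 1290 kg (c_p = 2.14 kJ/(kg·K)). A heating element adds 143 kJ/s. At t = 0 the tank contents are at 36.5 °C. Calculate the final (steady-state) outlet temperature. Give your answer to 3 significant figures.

Unsteady energy balance on the tank contents: M c_p dT/dt = ṁ c_p (T_in − T) + 143.
At steady state dT/dt = 0 ⇒ T_ss = T_in + Q̇/(ṁ c_p) = 28.2 + 143/(2.40·2.14) = 56.043 °C.

56.0 °C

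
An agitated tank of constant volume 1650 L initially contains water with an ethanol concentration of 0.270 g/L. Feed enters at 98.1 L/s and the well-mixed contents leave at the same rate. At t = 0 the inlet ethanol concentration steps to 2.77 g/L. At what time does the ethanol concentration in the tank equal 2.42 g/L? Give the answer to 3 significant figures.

33.1 s

Species balance: V dC/dt = Q(C_in − C) ⇒ τ = V/Q = 16.820 s.
C(t) = C_in + (C₀ − C_in) e^(−t/τ). Set C = 2.42 and solve for t:
e^(−t/τ) = (C − C_in)/(C₀ − C_in) = (2.42 − 2.77)/(0.270 − 2.77) = 0.14000
t = −τ ln(…) = 16.820 × 1.9661 = 33.069 s.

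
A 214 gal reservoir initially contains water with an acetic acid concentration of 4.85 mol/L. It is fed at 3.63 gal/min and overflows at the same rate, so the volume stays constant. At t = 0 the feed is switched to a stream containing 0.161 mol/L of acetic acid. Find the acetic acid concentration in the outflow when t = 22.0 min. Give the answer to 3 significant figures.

3.39 mol/L

Transient balance on the dissolved component: V dC/dt = Q(C_in − C).
Time constant τ = V/Q = 214/3.63 = 58.953 min.
Solution: C(t) = C_in + (C₀ − C_in) e^(−t/τ).
C(22.0) = 0.161 + (4.85 − 0.161)·e^(−22.0/58.953) = 0.161 + (4.6890)·0.68854 = 3.3896 mol/L.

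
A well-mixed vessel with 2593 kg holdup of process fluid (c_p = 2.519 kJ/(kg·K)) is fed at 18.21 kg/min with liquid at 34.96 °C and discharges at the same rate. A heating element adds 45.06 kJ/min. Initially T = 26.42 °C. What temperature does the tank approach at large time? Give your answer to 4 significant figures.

35.94 °C

M c_p dT/dt = ṁ c_p (T_in − T) + Q̇.
At steady state dT/dt = 0 ⇒ T_ss = T_in + Q̇/(ṁ c_p) = 34.96 + 45.06/(18.21·2.519) = 35.9423 °C.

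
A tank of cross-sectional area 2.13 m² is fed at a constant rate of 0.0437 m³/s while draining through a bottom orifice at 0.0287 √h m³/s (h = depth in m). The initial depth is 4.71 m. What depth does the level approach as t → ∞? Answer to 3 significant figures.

Level balance: A dh/dt = 0.0437 − 0.0287 √h. Setting dh/dt = 0:
Q_in = 0.0287 √h_ss ⇒ √h_ss = 0.0437/0.0287 = 1.5226.
h_ss = 1.5226² = 2.3185 m. (Since h₀ = 4.71 m > h_ss, the level will fall toward this value.)

2.32 m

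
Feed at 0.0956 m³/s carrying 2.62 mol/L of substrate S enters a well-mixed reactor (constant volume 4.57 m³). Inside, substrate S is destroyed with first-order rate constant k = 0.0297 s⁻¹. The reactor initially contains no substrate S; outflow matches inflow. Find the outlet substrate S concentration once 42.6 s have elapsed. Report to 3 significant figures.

0.957 mol/L

Species balance: V dC/dt = Q C_in − Q C − k V C.
This is linear with rate a = Q/V + k = 0.050619 s⁻¹.
C_ss = Q C_in/(Q + kV) = 1.0828 mol/L; C(t) = C_ss + (C₀ − C_ss) e^(−a t).
C(42.6) = 1.0828 + (-1.0828)·e^(−0.050619·42.6) = 1.0828 + (-1.0828)·0.11574 = 0.95743 mol/L.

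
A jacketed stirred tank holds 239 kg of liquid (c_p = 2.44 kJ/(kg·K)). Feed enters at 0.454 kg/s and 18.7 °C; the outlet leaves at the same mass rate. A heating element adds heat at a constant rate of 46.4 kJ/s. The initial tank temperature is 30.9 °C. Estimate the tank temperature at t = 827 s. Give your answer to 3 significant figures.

M c_p dT/dt = ṁ c_p (T_in − T) + Q̇.
τ = M/ṁ = 526.43 s; T_ss = T_in + Q̇/(ṁ c_p) = 18.7 + 46.4/(0.454·2.44) = 60.586 °C.
T approaches T_ss exponentially: T(t) = T_ss + (T₀ − T_ss) e^(−t/τ).
T(827) = 60.586 + (-29.686)·e^(−827/526.43) = 60.586 + (-29.686)·0.20785 = 54.416 °C.

54.4 °C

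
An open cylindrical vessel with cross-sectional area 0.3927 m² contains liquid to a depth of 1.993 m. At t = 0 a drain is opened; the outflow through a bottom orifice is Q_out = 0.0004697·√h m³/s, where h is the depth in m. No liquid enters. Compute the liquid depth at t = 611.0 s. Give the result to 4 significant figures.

A dh/dt = −Q_out = −0.0004697 √h.
This is separable: 2 d(√h)/dt = −0.0004697/A, so √h = √h₀ − (0.0004697/(2A)) t.
√h = √1.993 − 0.0004697·611.0/(2·0.3927) = 1.41174 − 0.365402 = 1.04633.
h = 1.04633² = 1.09482 m.

1.095 m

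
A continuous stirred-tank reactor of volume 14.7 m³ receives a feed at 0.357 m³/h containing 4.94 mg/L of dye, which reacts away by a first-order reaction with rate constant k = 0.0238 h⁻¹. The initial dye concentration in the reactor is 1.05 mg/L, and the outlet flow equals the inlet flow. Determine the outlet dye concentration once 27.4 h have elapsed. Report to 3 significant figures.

Species balance: V dC/dt = Q C_in − Q C − k V C.
dC/dt = (Q/V) C_in − (Q/V + k) C; effective rate a = Q/V + k = 0.024286 + 0.0238 = 0.048086 h⁻¹.
C_ss = Q C_in/(Q + kV) = 2.4949 mg/L; C(t) = C_ss + (C₀ − C_ss) e^(−a t).
C(27.4) = 2.4949 + (-1.4449)·e^(−0.048086·27.4) = 2.4949 + (-1.4449)·0.26779 = 2.1080 mg/L.

2.11 mg/L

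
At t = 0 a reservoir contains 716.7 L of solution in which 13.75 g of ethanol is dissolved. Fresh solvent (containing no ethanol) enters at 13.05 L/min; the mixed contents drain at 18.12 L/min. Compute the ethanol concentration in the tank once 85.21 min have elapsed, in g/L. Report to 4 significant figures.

0.001782 g/L

Total volume: dV/dt = Q_in − Q_out = -5.07000 L/min, so V(t) = 716.7 − 5.07000 t and V(85.21) = 284.685 L.
No ethanol enters, so dm/dt = −Q_out · (m/V).
Separate: dm/m = −Q_out dt/V(t) ⇒ ln(m/m₀) = −(Q_out/(Q_in−Q_out)) ln(V/V₀).
m = m₀ (V₀/V)^(Q_out/(Q_in−Q_out)) = 13.75 × (716.7/284.685)^(-3.57396) = 0.507273 g.
C = m/V = 0.507273/284.685 = 0.00178187 g/L.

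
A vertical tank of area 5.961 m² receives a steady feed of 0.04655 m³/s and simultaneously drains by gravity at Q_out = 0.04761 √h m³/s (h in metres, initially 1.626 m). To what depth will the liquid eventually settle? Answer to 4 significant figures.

0.9560 m

Unsteady balance on liquid volume: A dh/dt = Q_in − 0.04761 √h. At steady state dh/dt = 0:
Q_in = 0.04761 √h_ss ⇒ √h_ss = 0.04655/0.04761 = 0.977736.
h_ss = 0.977736² = 0.955967 m. (Since h₀ = 1.626 m > h_ss, the level will fall toward this value.)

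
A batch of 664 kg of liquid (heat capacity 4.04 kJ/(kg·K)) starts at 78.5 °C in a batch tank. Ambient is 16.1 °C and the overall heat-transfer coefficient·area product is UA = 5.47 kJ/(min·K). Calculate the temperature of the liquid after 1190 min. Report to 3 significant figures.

M c_p dT/dt = −UA(T − T_amb).
dT/dt = (T_ss − T)/τ with T_ss = T_amb = 16.100 °C, τ = M c_p/UA = 664·4.04/5.47 = 490.41 min.
Integrating: T(t) = T_ss + (T₀ − T_ss) e^(−t/τ).
T(1190) = 16.100 + (62.400)·0.088343 = 21.613 °C.

21.6 °C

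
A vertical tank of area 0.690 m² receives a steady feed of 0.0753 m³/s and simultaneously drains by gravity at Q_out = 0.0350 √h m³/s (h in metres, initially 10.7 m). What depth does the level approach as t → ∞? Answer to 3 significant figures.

Level balance: A dh/dt = 0.0753 − 0.0350 √h. Setting dh/dt = 0:
Q_in = 0.0350 √h_ss ⇒ √h_ss = 0.0753/0.0350 = 2.1514.
h_ss = 2.1514² = 4.6286 m. (Since h₀ = 10.7 m > h_ss, the level will fall toward this value.)

4.63 m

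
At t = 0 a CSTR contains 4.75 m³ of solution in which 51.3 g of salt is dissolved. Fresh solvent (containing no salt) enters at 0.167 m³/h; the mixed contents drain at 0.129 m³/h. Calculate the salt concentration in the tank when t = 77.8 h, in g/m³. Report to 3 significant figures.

1.29 g/m³

Total volume: dV/dt = Q_in − Q_out = 0.038000 m³/h, so V(t) = 4.75 + 0.038000 t and V(77.8) = 7.7064 m³.
Species balance (pure solvent in): dm/dt = −Q_out · m/V(t).
dm/m = −Q_out dt/(V₀ + 0.038000 t); integrating gives ln(m/m₀) = −(Q_out/(Q_in−Q_out)) ln(V/V₀).
m = m₀ (V₀/V)^(Q_out/(Q_in−Q_out)) = 51.3 × (4.75/7.7064)^(3.3947) = 9.9240 g.
C = m/V = 9.9240/7.7064 = 1.2878 g/m³.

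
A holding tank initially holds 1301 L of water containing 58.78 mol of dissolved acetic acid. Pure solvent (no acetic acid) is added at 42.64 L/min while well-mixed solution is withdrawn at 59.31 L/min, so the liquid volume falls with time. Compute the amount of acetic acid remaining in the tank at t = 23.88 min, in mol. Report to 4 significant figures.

16.03 mol

Total volume: dV/dt = Q_in − Q_out = -16.6700 L/min, so V(t) = 1301 − 16.6700 t and V(23.88) = 902.920 L.
No acetic acid enters, so dm/dt = −Q_out · (m/V).
Separate: dm/m = −Q_out dt/V(t) ⇒ ln(m/m₀) = −(Q_out/(Q_in−Q_out)) ln(V/V₀).
m = m₀ (V₀/V)^(Q_out/(Q_in−Q_out)) = 58.78 × (1301/902.920)^(-3.55789) = 16.0269 mol.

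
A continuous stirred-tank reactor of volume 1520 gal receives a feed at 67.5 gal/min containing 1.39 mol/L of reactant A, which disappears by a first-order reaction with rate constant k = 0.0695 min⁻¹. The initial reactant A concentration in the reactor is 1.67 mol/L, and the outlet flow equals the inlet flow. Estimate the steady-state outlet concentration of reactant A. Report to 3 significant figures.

0.542 mol/L

Species balance: V dC/dt = Q C_in − Q C − k V C.
Steady state (dC/dt = 0): C_ss = Q C_in/(Q + kV) = C_in/(1 + kV/Q).
C_ss = 67.5·1.39/(67.5 + 0.0695·1520) = 93.825/173.14 = 0.54190 mol/L.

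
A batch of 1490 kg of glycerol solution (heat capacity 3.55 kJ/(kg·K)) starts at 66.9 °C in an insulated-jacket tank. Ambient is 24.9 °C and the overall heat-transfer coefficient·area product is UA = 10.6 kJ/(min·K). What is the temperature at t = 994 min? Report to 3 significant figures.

M c_p dT/dt = −UA(T − T_amb).
dT/dt = (T_ss − T)/τ with T_ss = T_amb = 24.900 °C, τ = M c_p/UA = 1490·3.55/10.6 = 499.01 min.
T approaches T_ss exponentially: T(t) = T_ss + (T₀ − T_ss) e^(−t/τ).
T(994) = 24.900 + (42.000)·0.13643 = 30.630 °C.

30.6 °C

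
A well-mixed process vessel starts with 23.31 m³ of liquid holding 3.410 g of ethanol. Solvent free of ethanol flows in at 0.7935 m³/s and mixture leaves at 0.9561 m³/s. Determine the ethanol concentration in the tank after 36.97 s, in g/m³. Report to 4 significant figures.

0.03413 g/m³

Total volume: dV/dt = Q_in − Q_out = -0.162600 m³/s, so V(t) = 23.31 − 0.162600 t and V(36.97) = 17.2987 m³.
Species balance (pure solvent in): dm/dt = −Q_out · m/V(t).
Separate: dm/m = −Q_out dt/V(t) ⇒ ln(m/m₀) = −(Q_out/(Q_in−Q_out)) ln(V/V₀).
m = m₀ (V₀/V)^(Q_out/(Q_in−Q_out)) = 3.410 × (23.31/17.2987)^(-5.88007) = 0.590354 g.
C = m/V = 0.590354/17.2987 = 0.0341271 g/m³.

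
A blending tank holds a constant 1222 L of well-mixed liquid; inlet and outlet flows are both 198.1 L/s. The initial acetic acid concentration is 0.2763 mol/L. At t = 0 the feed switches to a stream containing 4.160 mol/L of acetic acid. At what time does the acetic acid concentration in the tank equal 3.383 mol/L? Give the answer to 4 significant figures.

9.926 s

Species balance on the tank: V dC/dt = Q(C_in − C), so τ = V/Q = 6.16860 s.
C(t) = C_in + (C₀ − C_in) e^(−t/τ). Set C = 3.383 and solve for t:
e^(−t/τ) = (C − C_in)/(C₀ − C_in) = (3.383 − 4.160)/(0.2763 − 4.160) = 0.200067
t = −τ ln(…) = 6.16860 × 1.60910 = 9.92592 s.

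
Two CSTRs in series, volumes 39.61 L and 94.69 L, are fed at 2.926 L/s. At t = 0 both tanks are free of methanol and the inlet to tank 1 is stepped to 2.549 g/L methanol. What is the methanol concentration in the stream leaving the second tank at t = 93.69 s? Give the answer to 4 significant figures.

2.309 g/L

Time constants: τᵢ = Vᵢ/Q for each well-mixed tank.
τ₁ = 39.61/2.926 = 13.5373 s; τ₂ = 94.69/2.926 = 32.3616 s.
Solving the cascade with C₁(0)=C₂(0)=0 gives C₂(t) = C_in[1 − (τ₁ e^(−t/τ₁) − τ₂ e^(−t/τ₂))/(τ₁ − τ₂)].
At t = 93.69: e^(−t/τ₁) = 0.000986939, e^(−t/τ₂) = 0.0552935.
C₂ = 2.549·[1 − (13.5373·0.000986939 − 32.3616·0.0552935)/(-18.8243)] = 2.549·0.905653 = 2.30851 g/L.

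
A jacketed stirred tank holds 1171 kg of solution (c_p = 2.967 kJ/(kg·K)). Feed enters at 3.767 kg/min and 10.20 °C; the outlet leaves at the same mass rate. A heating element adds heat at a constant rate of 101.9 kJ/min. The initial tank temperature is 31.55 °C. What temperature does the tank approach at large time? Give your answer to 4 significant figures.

19.32 °C

M c_p dT/dt = ṁ c_p (T_in − T) + Q̇.
At steady state dT/dt = 0 ⇒ T_ss = T_in + Q̇/(ṁ c_p) = 10.20 + 101.9/(3.767·2.967) = 19.3172 °C.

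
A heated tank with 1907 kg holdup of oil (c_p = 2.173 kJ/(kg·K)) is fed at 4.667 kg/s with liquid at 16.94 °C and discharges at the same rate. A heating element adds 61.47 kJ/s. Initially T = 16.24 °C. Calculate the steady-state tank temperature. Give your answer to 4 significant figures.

M c_p dT/dt = ṁ c_p (T_in − T) + Q̇.
At steady state dT/dt = 0 ⇒ T_ss = T_in + Q̇/(ṁ c_p) = 16.94 + 61.47/(4.667·2.173) = 23.0013 °C.

23.00 °C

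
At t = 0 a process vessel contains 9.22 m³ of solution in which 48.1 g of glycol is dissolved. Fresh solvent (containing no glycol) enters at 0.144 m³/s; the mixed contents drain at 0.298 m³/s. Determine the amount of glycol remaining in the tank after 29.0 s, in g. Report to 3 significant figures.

Let m(t) be the amount of glycol. Volume: V(t) = V₀ + (Q_in − Q_out) t = 9.22 − 0.15400 t; V(29.0) = 4.7540 m³.
Species balance (pure solvent in): dm/dt = −Q_out · m/V(t).
Separate: dm/m = −Q_out dt/V(t) ⇒ ln(m/m₀) = −(Q_out/(Q_in−Q_out)) ln(V/V₀).
m = m₀ (V₀/V)^(Q_out/(Q_in−Q_out)) = 48.1 × (9.22/4.7540)^(-1.9351) = 13.350 g.

13.4 g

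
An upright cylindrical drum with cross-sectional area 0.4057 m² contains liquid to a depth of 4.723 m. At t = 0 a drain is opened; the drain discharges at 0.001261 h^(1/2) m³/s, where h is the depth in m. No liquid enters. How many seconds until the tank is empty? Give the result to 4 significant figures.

With no inflow, A dh/dt = −0.001261 √h.
This is separable: 2 d(√h)/dt = −0.001261/A, so √h = √h₀ − (0.001261/(2A)) t.
Tank is empty when √h = 0: t_empty = 2A√h₀/0.001261.
t_empty = 2·0.4057·√4.723/0.001261 = 0.811400·2.17325/0.001261 = 1398.39 s.

1398 s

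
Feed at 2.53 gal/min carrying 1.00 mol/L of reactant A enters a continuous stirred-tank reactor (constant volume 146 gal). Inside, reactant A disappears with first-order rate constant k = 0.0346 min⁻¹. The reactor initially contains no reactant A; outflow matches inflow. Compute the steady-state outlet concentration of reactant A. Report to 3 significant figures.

Species balance: V dC/dt = Q C_in − Q C − k V C.
Steady state (dC/dt = 0): C_ss = Q C_in/(Q + kV) = C_in/(1 + kV/Q).
C_ss = 2.53·1.00/(2.53 + 0.0346·146) = 2.5300/7.5816 = 0.33370 mol/L.

0.334 mol/L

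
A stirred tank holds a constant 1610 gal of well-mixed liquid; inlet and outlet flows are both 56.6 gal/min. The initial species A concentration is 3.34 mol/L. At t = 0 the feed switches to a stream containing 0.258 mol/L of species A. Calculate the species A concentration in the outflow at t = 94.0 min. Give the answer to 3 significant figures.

0.371 mol/L

Transient balance on the dissolved component: V dC/dt = Q(C_in − C).
Rewrite as dC/dt + C/τ = C_in/τ, τ = V/Q = 28.445 min.
Solution: C(t) = C_in + (C₀ − C_in) e^(−t/τ).
C(94.0) = 0.258 + (3.34 − 0.258)·e^(−94.0/28.445) = 0.258 + (3.0820)·0.036714 = 0.37115 mol/L.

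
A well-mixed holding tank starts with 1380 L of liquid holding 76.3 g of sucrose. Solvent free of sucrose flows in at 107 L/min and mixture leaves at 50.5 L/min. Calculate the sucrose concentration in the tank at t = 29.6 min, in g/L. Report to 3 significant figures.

0.0123 g/L

Total volume: dV/dt = Q_in − Q_out = 56.500 L/min, so V(t) = 1380 + 56.500 t and V(29.6) = 3052.4 L.
Species balance (pure solvent in): dm/dt = −Q_out · m/V(t).
Separate: dm/m = −Q_out dt/V(t) ⇒ ln(m/m₀) = −(Q_out/(Q_in−Q_out)) ln(V/V₀).
m = m₀ (V₀/V)^(Q_out/(Q_in−Q_out)) = 76.3 × (1380/3052.4)^(0.89381) = 37.530 g.
C = m/V = 37.530/3052.4 = 0.012295 g/L.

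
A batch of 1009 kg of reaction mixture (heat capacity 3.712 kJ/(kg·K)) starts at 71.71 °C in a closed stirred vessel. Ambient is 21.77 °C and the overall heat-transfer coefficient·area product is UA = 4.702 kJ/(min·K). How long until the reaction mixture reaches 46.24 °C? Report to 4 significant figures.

568.2 min

Lumped-capacitance energy balance: M c_p dT/dt = UA(T_amb − T).
τ = M c_p/UA = 796.556 min; T_ss = T_amb = 21.7700 °C.
T(t) = T_ss + (T₀ − T_ss)e^(−t/τ); set T = 46.24:
t = −τ ln[(T − T_ss)/(T₀ − T_ss)] = −796.556 · ln(0.489988) = 568.243 min.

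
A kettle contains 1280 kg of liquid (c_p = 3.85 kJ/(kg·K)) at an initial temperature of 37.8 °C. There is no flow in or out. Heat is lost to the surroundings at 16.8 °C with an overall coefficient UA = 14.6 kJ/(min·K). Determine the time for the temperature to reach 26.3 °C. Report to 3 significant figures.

268 min

Energy balance: M c_p dT/dt = −UA(T − T_amb).
τ = M c_p/UA = 337.53 min; T_ss = T_amb = 16.800 °C.
T(t) = T_ss + (T₀ − T_ss)e^(−t/τ); set T = 26.3:
t = −τ ln[(T − T_ss)/(T₀ − T_ss)] = −337.53 · ln(0.45238) = 267.74 min.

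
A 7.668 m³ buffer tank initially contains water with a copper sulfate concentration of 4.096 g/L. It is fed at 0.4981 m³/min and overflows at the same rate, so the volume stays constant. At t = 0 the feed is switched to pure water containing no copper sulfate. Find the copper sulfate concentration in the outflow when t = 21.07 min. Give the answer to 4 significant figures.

1.042 g/L

Mass balance on the solute (V constant): V dC/dt = Q(C_in − C).
Rewrite as dC/dt + C/τ = C_in/τ, τ = V/Q = 15.3945 min.
C approaches C_in exponentially: C(t) = C_in + (C₀ − C_in) e^(−t/τ).
C(21.07) = 0 + (4.096 − 0)·e^(−21.07/15.3945) = 0 + (4.09600)·0.254445 = 1.04221 g/L.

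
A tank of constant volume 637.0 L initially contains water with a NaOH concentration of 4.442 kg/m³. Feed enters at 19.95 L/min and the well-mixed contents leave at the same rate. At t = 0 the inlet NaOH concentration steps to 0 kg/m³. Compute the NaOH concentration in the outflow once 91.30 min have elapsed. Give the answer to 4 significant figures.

0.2545 kg/m³

Transient balance on the dissolved component: V dC/dt = Q(C_in − C).
Rewrite as dC/dt + C/τ = C_in/τ, τ = V/Q = 31.9298 min.
Solution: C(t) = C_in + (C₀ − C_in) e^(−t/τ).
C(91.30) = 0 + (4.442 − 0)·e^(−91.30/31.9298) = 0 + (4.44200)·0.0573034 = 0.254542 kg/m³.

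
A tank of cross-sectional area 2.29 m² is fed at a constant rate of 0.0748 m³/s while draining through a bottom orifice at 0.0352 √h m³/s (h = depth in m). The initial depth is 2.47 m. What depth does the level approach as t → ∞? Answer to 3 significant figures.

Volume balance on the tank: A dh/dt = Q_in − 0.0352 √h. At steady state dh/dt = 0:
Q_in = 0.0352 √h_ss ⇒ √h_ss = 0.0748/0.0352 = 2.1250.
h_ss = 2.1250² = 4.5156 m. (Since h₀ = 2.47 m < h_ss, the level will rise toward this value.)

4.52 m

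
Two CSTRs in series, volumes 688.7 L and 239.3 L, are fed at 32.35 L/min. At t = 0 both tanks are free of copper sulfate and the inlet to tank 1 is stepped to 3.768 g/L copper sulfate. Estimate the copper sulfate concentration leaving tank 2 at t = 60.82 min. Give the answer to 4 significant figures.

Time constants: τᵢ = Vᵢ/Q for each well-mixed tank.
τ₁ = 688.7/32.35 = 21.2890 min; τ₂ = 239.3/32.35 = 7.39722 min.
Solving the cascade with C₁(0)=C₂(0)=0 gives C₂(t) = C_in[1 − (τ₁ e^(−t/τ₁) − τ₂ e^(−t/τ₂))/(τ₁ − τ₂)].
At t = 60.82: e^(−t/τ₁) = 0.0574482, e^(−t/τ₂) = 0.000268674.
C₂ = 3.768·[1 − (21.2890·0.0574482 − 7.39722·0.000268674)/(13.8918)] = 3.768·0.912104 = 3.43681 g/L.

3.437 g/L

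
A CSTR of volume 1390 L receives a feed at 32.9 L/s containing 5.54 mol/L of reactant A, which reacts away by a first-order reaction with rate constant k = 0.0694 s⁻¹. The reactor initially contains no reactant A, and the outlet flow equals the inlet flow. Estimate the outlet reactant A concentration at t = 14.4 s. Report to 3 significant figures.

1.04 mol/L

Accumulation = in − out − consumed: V dC/dt = Q C_in − Q C − k V C.
dC/dt = (Q/V) C_in − (Q/V + k) C; effective rate a = Q/V + k = 0.023669 + 0.0694 = 0.093069 s⁻¹.
C_ss = Q C_in/(Q + kV) = 1.4089 mol/L; C(t) = C_ss + (C₀ − C_ss) e^(−a t).
C(14.4) = 1.4089 + (-1.4089)·e^(−0.093069·14.4) = 1.4089 + (-1.4089)·0.26179 = 1.0401 mol/L.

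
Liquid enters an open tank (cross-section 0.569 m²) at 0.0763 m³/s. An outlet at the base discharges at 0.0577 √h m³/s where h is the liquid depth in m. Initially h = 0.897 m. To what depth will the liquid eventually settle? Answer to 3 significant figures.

1.75 m

Accumulation of liquid (constant cross-section A): A dh/dt = Q_in − 0.0577 √h. At steady state dh/dt = 0:
Q_in = 0.0577 √h_ss ⇒ √h_ss = 0.0763/0.0577 = 1.3224.
h_ss = 1.3224² = 1.7486 m. (Since h₀ = 0.897 m < h_ss, the level will rise toward this value.)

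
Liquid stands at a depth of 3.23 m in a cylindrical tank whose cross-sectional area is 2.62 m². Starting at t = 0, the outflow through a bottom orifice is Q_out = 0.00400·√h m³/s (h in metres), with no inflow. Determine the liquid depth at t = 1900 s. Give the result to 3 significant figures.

0.120 m

With no inflow, A dh/dt = −0.00400 √h.
Separate and integrate: 2(√h − √h₀) = −(0.00400/A) t.
√h = √3.23 − 0.00400·1900/(2·2.62) = 1.7972 − 1.4504 = 0.34684.
h = 0.34684² = 0.12030 m.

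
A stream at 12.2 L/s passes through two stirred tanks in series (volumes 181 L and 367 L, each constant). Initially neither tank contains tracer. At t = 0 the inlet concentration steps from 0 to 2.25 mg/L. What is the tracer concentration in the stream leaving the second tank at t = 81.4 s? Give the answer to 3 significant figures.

1.96 mg/L

Time constants: τᵢ = Vᵢ/Q for each well-mixed tank.
τ₁ = 181/12.2 = 14.836 s; τ₂ = 367/12.2 = 30.082 s.
Tank 1: C₁ = C_in(1 − e^(−t/τ₁)). Tank 2 (τ₁ ≠ τ₂): C₂ = C_in[1 − (τ₁ e^(−t/τ₁) − τ₂ e^(−t/τ₂))/(τ₁ − τ₂)].
At t = 81.4: e^(−t/τ₁) = 0.0041418, e^(−t/τ₂) = 0.066807.
C₂ = 2.25·[1 − (14.836·0.0041418 − 30.082·0.066807)/(-15.246)] = 2.25·0.87221 = 1.9625 mg/L.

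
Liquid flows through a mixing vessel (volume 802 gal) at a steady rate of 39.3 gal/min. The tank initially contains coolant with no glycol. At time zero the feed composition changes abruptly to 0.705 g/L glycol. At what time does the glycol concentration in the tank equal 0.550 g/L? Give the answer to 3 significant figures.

Species balance: V dC/dt = Q(C_in − C) ⇒ τ = V/Q = 20.407 min.
C(t) = C_in + (C₀ − C_in) e^(−t/τ). Set C = 0.550 and solve for t:
e^(−t/τ) = (C − C_in)/(C₀ − C_in) = (0.550 − 0.705)/(0 − 0.705) = 0.21986
t = −τ ln(…) = 20.407 × 1.5148 = 30.912 min.

30.9 min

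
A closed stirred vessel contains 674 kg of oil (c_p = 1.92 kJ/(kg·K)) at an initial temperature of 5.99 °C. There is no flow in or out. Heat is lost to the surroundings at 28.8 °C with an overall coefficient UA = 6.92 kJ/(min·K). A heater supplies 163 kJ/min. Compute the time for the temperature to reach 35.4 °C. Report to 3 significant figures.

188 min

Lumped-capacitance energy balance: M c_p dT/dt = UA(T_amb − T) + Q̇.
τ = M c_p/UA = 187.01 min; T_ss = T_amb + Q̇/UA = 28.8 + 163/6.92 = 52.355 °C.
T(t) = T_ss + (T₀ − T_ss)e^(−t/τ); set T = 35.4:
t = −τ ln[(T − T_ss)/(T₀ − T_ss)] = −187.01 · ln(0.36568) = 188.13 min.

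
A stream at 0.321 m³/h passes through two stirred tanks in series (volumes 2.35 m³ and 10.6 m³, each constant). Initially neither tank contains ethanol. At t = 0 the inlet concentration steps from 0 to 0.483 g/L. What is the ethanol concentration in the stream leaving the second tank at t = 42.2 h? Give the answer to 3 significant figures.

Each tank obeys Vᵢ dCᵢ/dt = Q(Cᵢ₋₁ − Cᵢ), so τᵢ = Vᵢ/Q.
τ₁ = 2.35/0.321 = 7.3209 h; τ₂ = 10.6/0.321 = 33.022 h.
Solving the cascade with C₁(0)=C₂(0)=0 gives C₂(t) = C_in[1 − (τ₁ e^(−t/τ₁) − τ₂ e^(−t/τ₂))/(τ₁ − τ₂)].
At t = 42.2: e^(−t/τ₁) = 0.0031375, e^(−t/τ₂) = 0.27861.
C₂ = 0.483·[1 − (7.3209·0.0031375 − 33.022·0.27861)/(-25.701)] = 0.483·0.64292 = 0.31053 g/L.

0.311 g/L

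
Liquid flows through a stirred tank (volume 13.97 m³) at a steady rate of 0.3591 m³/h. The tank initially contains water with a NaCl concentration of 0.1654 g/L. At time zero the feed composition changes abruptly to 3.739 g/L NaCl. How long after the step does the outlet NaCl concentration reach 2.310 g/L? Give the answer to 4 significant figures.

35.66 h

Unsteady species balance (constant V, well mixed): V dC/dt = Q(C_in − C), so τ = V/Q = 38.9028 h.
C(t) = C_in + (C₀ − C_in) e^(−t/τ). Set C = 2.310 and solve for t:
e^(−t/τ) = (C − C_in)/(C₀ − C_in) = (2.310 − 3.739)/(0.1654 − 3.739) = 0.399877
t = −τ ln(…) = 38.9028 × 0.916599 = 35.6583 h.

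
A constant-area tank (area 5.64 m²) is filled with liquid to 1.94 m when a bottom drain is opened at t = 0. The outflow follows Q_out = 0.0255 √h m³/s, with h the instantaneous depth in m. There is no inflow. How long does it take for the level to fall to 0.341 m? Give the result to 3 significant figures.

With no inflow, A dh/dt = −0.0255 √h.
∫ h^(−1/2) dh = −(0.0255/A) ∫ dt, giving 2√h = 2√h₀ − (0.0255/A) t.
t = 2A(√h₀ − √h)/0.0255 = 2·5.64·(√1.94 − √0.341)/0.0255
  = 11.280 × (1.3928 − 0.58395) / 0.0255 = 357.81 s.

358 s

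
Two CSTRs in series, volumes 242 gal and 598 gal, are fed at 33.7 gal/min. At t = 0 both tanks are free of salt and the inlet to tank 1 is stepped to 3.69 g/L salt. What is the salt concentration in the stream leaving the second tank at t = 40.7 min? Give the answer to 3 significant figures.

Each tank obeys Vᵢ dCᵢ/dt = Q(Cᵢ₋₁ − Cᵢ), so τᵢ = Vᵢ/Q.
τ₁ = 242/33.7 = 7.1810 min; τ₂ = 598/33.7 = 17.745 min.
Solving the cascade with C₁(0)=C₂(0)=0 gives C₂(t) = C_in[1 − (τ₁ e^(−t/τ₁) − τ₂ e^(−t/τ₂))/(τ₁ − τ₂)].
At t = 40.7: e^(−t/τ₁) = 0.0034557, e^(−t/τ₂) = 0.10090.
C₂ = 3.69·[1 − (7.1810·0.0034557 − 17.745·0.10090)/(-10.564)] = 3.69·0.83286 = 3.0733 g/L.

3.07 g/L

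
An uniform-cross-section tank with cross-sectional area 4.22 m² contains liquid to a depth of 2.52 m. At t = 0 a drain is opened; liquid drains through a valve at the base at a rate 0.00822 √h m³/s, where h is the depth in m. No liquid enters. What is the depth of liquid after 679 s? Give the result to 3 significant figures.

0.858 m

With no inflow, A dh/dt = −0.00822 √h.
Separate and integrate: 2(√h − √h₀) = −(0.00822/A) t.
√h = √2.52 − 0.00822·679/(2·4.22) = 1.5875 − 0.66130 = 0.92615.
h = 0.92615² = 0.85775 m.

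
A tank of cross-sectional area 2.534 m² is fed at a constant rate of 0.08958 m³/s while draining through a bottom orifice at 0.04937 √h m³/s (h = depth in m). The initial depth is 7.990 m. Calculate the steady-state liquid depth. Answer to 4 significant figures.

Level balance: A dh/dt = 0.08958 − 0.04937 √h. Setting dh/dt = 0:
Q_in = 0.04937 √h_ss ⇒ √h_ss = 0.08958/0.04937 = 1.81446.
h_ss = 1.81446² = 3.29227 m. (Since h₀ = 7.990 m > h_ss, the level will fall toward this value.)

3.292 m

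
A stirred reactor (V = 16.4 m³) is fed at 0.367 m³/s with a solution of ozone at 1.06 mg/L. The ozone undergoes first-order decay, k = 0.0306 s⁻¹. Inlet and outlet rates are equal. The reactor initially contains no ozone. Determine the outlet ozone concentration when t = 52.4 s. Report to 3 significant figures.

V dC/dt = Q(C_in − C) − k V C.
dC/dt = (Q/V) C_in − (Q/V + k) C; effective rate a = Q/V + k = 0.022378 + 0.0306 = 0.052978 s⁻¹.
C_ss = Q C_in/(Q + kV) = 0.44775 mg/L; C(t) = C_ss + (C₀ − C_ss) e^(−a t).
C(52.4) = 0.44775 + (-0.44775)·e^(−0.052978·52.4) = 0.44775 + (-0.44775)·0.062284 = 0.41986 mg/L.

0.420 mg/L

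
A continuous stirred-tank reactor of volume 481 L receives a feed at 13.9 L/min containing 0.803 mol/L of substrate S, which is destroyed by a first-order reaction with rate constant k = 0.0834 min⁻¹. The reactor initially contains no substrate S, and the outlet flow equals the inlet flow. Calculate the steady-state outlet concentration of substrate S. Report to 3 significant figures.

0.207 mol/L

Species balance: V dC/dt = Q C_in − Q C − k V C.
Steady state (dC/dt = 0): C_ss = Q C_in/(Q + kV) = C_in/(1 + kV/Q).
C_ss = 13.9·0.803/(13.9 + 0.0834·481) = 11.162/54.015 = 0.20664 mol/L.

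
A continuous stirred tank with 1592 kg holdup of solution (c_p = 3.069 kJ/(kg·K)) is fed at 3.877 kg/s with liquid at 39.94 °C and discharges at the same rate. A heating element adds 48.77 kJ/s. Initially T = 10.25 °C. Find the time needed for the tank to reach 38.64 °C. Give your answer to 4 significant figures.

M c_p dT/dt = ṁ c_p (T_in − T) + Q̇.
τ = M/ṁ = 410.627 s; T_ss = T_in + Q̇/(ṁ c_p) = 44.0388 °C.
T(t) = T_ss + (T₀ − T_ss) e^(−t/τ). Set T = 38.64:
e^(−t/τ) = (38.64 − 44.0388)/(10.25 − 44.0388) = 0.159782
t = −410.627 · ln(0.159782) = 753.068 s.

753.1 s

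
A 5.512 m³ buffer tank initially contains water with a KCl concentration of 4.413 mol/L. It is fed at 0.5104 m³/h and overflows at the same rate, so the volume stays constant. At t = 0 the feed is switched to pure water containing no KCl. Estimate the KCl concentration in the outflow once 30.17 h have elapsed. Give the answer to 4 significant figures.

0.2701 mol/L

Mass balance on the solute (V constant): V dC/dt = Q(C_in − C).
Rewrite as dC/dt + C/τ = C_in/τ, τ = V/Q = 10.7994 h.
C approaches C_in exponentially: C(t) = C_in + (C₀ − C_in) e^(−t/τ).
C(30.17) = 0 + (4.413 − 0)·e^(−30.17/10.7994) = 0 + (4.41300)·0.0611956 = 0.270056 mol/L.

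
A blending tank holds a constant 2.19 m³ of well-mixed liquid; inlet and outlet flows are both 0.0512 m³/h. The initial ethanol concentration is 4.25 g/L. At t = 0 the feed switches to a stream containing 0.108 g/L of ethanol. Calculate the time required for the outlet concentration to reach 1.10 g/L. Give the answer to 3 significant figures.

Species balance: V dC/dt = Q(C_in − C) ⇒ τ = V/Q = 42.773 h.
C(t) = C_in + (C₀ − C_in) e^(−t/τ). Set C = 1.10 and solve for t:
e^(−t/τ) = (C − C_in)/(C₀ − C_in) = (1.10 − 0.108)/(4.25 − 0.108) = 0.23950
t = −τ ln(…) = 42.773 × 1.4292 = 61.132 h.

61.1 h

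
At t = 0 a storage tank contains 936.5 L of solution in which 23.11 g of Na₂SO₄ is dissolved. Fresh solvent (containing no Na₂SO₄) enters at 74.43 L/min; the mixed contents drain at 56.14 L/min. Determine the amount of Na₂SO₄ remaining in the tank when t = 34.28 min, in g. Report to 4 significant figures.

Let m(t) be the amount of Na₂SO₄. Volume: V(t) = V₀ + (Q_in − Q_out) t = 936.5 + 18.2900 t; V(34.28) = 1563.48 L.
Solute balance: dm/dt = 0 − Q_out C = −Q_out m/V(t).
Separate: dm/m = −Q_out dt/V(t) ⇒ ln(m/m₀) = −(Q_out/(Q_in−Q_out)) ln(V/V₀).
m = m₀ (V₀/V)^(Q_out/(Q_in−Q_out)) = 23.11 × (936.5/1563.48)^(3.06944) = 4.79280 g.

4.793 g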